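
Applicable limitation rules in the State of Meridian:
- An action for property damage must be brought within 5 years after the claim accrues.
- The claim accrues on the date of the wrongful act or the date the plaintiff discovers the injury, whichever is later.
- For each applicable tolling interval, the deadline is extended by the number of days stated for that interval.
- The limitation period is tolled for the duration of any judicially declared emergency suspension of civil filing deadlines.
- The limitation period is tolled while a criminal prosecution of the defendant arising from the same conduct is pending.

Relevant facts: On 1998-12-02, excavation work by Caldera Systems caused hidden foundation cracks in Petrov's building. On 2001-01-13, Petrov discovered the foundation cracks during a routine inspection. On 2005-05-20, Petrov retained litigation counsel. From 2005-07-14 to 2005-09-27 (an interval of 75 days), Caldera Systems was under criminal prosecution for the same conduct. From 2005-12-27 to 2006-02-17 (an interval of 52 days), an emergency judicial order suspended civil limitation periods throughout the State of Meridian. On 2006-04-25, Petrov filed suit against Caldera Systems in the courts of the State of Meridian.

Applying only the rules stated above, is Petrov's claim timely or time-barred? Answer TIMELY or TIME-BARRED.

TIMELY

The claim accrued on 2001-01-13 — the later of the 1998-12-02 act and the 2001-01-13 discovery.
5 years from 2001-01-13 is 2006-01-13.
Because the pending criminal prosecution ran from 2005-07-14 to 2005-09-27, the deadline is extended by 75 days to 2006-03-29.
The emergency suspension of filing deadlines from 2005-12-27 to 2006-02-17 tolled the period for 52 days, extending the deadline to 2006-05-20.
None of the other events listed affects the running of the period under the stated rules.
Petrov filed on 2006-04-25, before the 2006-05-20 deadline, so the action is timely.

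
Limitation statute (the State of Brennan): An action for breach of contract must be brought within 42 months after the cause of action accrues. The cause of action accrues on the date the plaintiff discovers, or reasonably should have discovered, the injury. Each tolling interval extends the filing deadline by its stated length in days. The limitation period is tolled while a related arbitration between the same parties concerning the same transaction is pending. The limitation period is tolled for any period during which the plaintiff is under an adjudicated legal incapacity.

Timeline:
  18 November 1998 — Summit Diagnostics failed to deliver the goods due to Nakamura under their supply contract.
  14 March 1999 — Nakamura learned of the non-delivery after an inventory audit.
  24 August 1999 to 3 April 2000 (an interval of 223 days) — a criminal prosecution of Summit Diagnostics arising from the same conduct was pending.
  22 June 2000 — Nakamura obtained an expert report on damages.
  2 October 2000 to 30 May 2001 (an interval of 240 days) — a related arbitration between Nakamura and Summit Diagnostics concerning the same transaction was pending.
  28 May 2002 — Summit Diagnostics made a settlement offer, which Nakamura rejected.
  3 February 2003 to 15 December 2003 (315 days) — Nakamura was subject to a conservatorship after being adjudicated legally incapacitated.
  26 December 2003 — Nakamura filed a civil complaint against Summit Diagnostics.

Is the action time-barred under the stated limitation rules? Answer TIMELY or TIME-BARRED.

TIMELY

The claim did not accrue until Nakamura discovered the injury on 14 March 1999; the 18 November 1998 act date does not start the clock under the stated rule.
The untolled deadline — 42 months after 14 March 1999 — is 14 September 2002.
Because the pending related arbitration ran from 2 October 2000 to 30 May 2001, the deadline is extended by 240 days to 12 May 2003.
Because the plaintiff's legal incapacity ran from 3 February 2003 to 15 December 2003, the deadline is extended by 315 days to 22 March 2004.
Although a criminal prosecution ran from 24 August 1999 to 3 April 2000, the stated rules do not make that a tolling event, so it is disregarded.
None of the other events listed affects the running of the period under the stated rules.
The 26 December 2003 filing precedes the 22 March 2004 deadline; the claim is timely.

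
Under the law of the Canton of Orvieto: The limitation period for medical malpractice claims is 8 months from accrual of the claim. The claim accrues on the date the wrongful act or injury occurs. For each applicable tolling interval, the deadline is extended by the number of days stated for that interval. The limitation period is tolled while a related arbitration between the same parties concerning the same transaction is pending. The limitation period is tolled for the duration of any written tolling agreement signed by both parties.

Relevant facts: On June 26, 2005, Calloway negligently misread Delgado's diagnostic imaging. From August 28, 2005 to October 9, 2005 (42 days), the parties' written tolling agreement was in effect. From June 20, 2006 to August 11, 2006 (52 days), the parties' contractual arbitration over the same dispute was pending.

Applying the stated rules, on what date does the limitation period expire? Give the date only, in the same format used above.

The limitation period began to run on June 26, 2005.
The untolled deadline — 8 months after June 26, 2005 — is February 26, 2006.
The period was tolled for 42 days by the written tolling agreement (August 28, 2005 to October 9, 2005), pushing the deadline to April 9, 2006.
The pending related arbitration from June 20, 2006 to August 11, 2006 began after the period had already run on April 9, 2006, so it has no tolling effect.

April 9, 2006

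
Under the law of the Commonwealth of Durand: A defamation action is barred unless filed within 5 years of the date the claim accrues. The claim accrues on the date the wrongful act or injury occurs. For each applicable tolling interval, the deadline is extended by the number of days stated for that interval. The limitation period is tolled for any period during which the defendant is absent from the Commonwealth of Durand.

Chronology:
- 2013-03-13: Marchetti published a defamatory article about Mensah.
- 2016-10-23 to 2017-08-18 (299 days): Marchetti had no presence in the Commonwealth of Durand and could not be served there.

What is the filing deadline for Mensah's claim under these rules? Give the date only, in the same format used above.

The limitation period began to run on 2013-03-13.
5 years from 2013-03-13 is 2018-03-13.
The defendant's absence from the jurisdiction from 2016-10-23 to 2017-08-18 tolled the period for 299 days, extending the deadline to 2019-01-06.

2019-01-06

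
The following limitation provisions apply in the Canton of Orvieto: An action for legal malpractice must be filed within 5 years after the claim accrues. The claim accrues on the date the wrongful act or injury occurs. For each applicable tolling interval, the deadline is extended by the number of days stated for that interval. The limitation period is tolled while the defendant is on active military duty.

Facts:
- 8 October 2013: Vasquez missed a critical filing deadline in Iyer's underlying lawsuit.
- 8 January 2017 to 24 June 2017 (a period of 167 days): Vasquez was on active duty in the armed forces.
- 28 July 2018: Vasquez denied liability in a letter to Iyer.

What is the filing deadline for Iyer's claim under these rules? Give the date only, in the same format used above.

24 March 2019

The claim accrued on 8 October 2013, when the wrongful act occurred.
Adding the 5 years base period to 8 October 2013 gives a deadline of 8 October 2018, before any tolling.
The period was tolled for 167 days by the defendant's active military service (8 January 2017 to 24 June 2017), pushing the deadline to 24 March 2019.
The other events in the timeline have no effect on the limitation period under the stated rules.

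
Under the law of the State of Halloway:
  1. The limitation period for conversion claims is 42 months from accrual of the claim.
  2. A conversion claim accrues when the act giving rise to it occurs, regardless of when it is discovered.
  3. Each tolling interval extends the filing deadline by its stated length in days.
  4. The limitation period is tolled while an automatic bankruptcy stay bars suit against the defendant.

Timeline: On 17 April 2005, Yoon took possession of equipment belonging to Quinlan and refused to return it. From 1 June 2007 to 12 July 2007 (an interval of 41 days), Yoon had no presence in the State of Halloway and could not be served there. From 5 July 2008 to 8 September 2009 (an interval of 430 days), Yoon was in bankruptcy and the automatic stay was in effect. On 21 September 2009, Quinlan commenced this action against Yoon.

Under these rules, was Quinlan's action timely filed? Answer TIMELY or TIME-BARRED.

The claim accrued on 17 April 2005, when the wrongful act occurred.
Adding the 42 months base period to 17 April 2005 gives a deadline of 17 October 2008, before any tolling.
The period was tolled for 430 days by the automatic bankruptcy stay (5 July 2008 to 8 September 2009), pushing the deadline to 21 December 2009.
No stated provision tolls the period for the defendant's absence, so the interval from 1 June 2007 to 12 July 2007 has no effect on the deadline.
The 21 September 2009 filing precedes the 21 December 2009 deadline; the claim is timely.

TIMELY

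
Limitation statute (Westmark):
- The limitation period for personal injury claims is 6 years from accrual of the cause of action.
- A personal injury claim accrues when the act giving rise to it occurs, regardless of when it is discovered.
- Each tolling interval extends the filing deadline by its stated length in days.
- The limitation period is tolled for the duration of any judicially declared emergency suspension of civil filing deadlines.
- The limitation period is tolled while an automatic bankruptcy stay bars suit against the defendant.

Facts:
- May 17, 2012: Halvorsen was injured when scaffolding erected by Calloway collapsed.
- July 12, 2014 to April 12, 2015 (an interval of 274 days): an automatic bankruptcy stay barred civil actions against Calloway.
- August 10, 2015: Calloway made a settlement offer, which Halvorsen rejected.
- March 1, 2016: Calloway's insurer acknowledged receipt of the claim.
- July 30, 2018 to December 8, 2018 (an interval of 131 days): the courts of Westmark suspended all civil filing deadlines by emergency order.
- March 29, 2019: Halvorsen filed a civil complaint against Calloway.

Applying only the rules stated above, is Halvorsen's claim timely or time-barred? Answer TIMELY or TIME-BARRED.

TIMELY

The claim accrued on May 17, 2012, when the wrongful act occurred.
6 years from May 17, 2012 is May 17, 2018.
The automatic bankruptcy stay from July 12, 2014 to April 12, 2015 tolled the period for 274 days, extending the deadline to February 15, 2019.
The emergency suspension of filing deadlines from July 30, 2018 to December 8, 2018 tolled the period for 131 days, extending the deadline to June 26, 2019.
None of the other events listed affects the running of the period under the stated rules.
The March 29, 2019 filing precedes the June 26, 2019 deadline; the claim is timely.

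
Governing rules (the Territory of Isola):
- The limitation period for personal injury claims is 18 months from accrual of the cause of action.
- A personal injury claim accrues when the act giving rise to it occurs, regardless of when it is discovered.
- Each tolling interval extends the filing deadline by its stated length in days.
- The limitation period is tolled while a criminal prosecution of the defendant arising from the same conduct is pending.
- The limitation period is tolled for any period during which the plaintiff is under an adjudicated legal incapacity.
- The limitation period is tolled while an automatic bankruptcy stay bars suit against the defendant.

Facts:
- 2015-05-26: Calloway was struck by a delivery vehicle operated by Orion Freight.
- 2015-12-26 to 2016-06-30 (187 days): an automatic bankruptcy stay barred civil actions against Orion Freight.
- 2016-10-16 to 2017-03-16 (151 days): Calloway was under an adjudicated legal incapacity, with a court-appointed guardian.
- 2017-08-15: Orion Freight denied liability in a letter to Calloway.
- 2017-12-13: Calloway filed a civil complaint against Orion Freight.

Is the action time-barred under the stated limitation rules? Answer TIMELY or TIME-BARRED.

TIME-BARRED

The limitation period began to run on 2015-05-26.
18 months from 2015-05-26 is 2016-11-26.
The automatic bankruptcy stay from 2015-12-26 to 2016-06-30 tolled the period for 187 days, extending the deadline to 2017-06-01.
The period was tolled for 151 days by the plaintiff's legal incapacity (2016-10-16 to 2017-03-16), pushing the deadline to 2017-10-30.
Nothing else in the chronology tolls or restarts the period.
The 2017-12-13 filing falls after the 2017-10-30 deadline; the claim is time-barred.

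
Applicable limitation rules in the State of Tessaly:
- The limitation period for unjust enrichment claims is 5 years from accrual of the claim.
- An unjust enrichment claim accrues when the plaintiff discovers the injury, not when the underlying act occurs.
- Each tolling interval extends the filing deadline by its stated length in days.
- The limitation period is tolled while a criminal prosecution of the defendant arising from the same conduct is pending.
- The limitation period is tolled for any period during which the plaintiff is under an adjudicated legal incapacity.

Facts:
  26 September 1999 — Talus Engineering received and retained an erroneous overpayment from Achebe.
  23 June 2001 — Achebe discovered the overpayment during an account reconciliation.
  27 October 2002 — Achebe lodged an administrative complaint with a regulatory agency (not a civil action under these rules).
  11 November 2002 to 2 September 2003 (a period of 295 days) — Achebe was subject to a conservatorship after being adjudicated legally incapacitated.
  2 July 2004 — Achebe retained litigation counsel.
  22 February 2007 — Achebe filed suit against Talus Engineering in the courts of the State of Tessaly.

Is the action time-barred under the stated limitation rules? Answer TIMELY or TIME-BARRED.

Accrual is tied to discovery, so the period began on 23 June 2001 rather than on 26 September 1999 when the act occurred.
Adding the 5 years base period to 23 June 2001 gives a deadline of 23 June 2006, before any tolling.
The plaintiff's legal incapacity from 11 November 2002 to 2 September 2003 tolled the period for 295 days, extending the deadline to 14 April 2007.
Nothing else in the chronology tolls or restarts the period.
Achebe filed on 22 February 2007, before the 14 April 2007 deadline, so the action is timely.

TIMELY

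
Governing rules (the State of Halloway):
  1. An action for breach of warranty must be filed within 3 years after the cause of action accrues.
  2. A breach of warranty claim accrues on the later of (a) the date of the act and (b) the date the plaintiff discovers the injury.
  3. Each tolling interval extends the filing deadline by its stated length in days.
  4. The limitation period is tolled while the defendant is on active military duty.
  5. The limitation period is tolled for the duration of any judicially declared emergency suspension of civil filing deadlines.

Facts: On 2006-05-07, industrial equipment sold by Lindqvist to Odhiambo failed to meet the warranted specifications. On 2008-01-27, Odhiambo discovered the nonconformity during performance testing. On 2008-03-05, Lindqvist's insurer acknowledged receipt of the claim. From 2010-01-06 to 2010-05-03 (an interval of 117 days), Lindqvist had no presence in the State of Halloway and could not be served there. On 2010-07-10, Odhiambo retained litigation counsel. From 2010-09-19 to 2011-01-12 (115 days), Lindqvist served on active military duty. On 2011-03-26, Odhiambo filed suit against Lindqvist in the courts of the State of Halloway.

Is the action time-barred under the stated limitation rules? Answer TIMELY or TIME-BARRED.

TIMELY

Taking the later of the act (2006-05-07) and discovery (2008-01-27), the claim accrued on 2008-01-27.
Adding the 3 years base period to 2008-01-27 gives a deadline of 2011-01-27, before any tolling.
The defendant's active military service from 2010-09-19 to 2011-01-12 tolled the period for 115 days, extending the deadline to 2011-05-22.
Although the defendant's absence ran from 2010-01-06 to 2010-05-03, the stated rules do not make that a tolling event, so it is disregarded.
None of the other events listed affects the running of the period under the stated rules.
Filing on 2011-03-26 beat the 2011-05-22 deadline — the action is timely.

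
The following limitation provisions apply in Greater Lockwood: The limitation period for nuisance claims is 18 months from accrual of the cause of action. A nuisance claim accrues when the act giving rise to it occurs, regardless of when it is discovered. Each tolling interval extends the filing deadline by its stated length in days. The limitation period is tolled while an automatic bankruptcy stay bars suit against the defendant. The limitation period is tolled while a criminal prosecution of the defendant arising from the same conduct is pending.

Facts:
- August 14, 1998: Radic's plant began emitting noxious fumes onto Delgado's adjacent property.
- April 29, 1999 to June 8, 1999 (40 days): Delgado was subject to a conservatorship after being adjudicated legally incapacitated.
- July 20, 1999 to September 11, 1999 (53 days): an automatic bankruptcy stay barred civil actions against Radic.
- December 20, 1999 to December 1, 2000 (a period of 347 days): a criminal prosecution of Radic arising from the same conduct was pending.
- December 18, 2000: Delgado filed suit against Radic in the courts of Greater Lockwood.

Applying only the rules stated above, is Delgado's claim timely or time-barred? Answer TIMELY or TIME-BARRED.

TIMELY

The claim accrued on August 14, 1998, when the wrongful act occurred.
18 months from August 14, 1998 is February 14, 2000.
Because the automatic bankruptcy stay ran from July 20, 1999 to September 11, 1999, the deadline is extended by 53 days to April 7, 2000.
The period was tolled for 347 days by the pending criminal prosecution (December 20, 1999 to December 1, 2000), pushing the deadline to March 20, 2001.
No stated provision tolls the period for the plaintiff's incapacity, so the interval from April 29, 1999 to June 8, 1999 has no effect on the deadline.
Filing on December 18, 2000 beat the March 20, 2001 deadline — the action is timely.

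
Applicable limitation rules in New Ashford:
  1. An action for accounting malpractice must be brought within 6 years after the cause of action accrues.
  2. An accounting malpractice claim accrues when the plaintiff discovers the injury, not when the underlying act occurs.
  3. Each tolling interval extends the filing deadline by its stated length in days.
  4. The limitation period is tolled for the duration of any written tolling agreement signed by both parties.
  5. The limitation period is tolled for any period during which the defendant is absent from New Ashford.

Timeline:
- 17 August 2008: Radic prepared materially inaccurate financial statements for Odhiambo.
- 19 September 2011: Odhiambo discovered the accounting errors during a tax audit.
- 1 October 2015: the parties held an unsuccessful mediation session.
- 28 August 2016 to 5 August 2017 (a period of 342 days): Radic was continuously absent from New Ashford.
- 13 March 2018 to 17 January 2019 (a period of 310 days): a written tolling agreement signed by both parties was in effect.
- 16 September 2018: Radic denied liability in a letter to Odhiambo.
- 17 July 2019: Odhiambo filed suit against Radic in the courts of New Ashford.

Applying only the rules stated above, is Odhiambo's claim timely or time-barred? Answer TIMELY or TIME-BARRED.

The claim did not accrue until Odhiambo discovered the injury on 19 September 2011; the 17 August 2008 act date does not start the clock under the stated rule.
The untolled deadline — 6 years after 19 September 2011 — is 19 September 2017.
Because the defendant's absence from the jurisdiction ran from 28 August 2016 to 5 August 2017, the deadline is extended by 342 days to 27 August 2018.
The period was tolled for 310 days by the written tolling agreement (13 March 2018 to 17 January 2019), pushing the deadline to 3 July 2019.
Nothing else in the chronology tolls or restarts the period.
The 17 July 2019 filing falls after the 3 July 2019 deadline; the claim is time-barred.

TIME-BARRED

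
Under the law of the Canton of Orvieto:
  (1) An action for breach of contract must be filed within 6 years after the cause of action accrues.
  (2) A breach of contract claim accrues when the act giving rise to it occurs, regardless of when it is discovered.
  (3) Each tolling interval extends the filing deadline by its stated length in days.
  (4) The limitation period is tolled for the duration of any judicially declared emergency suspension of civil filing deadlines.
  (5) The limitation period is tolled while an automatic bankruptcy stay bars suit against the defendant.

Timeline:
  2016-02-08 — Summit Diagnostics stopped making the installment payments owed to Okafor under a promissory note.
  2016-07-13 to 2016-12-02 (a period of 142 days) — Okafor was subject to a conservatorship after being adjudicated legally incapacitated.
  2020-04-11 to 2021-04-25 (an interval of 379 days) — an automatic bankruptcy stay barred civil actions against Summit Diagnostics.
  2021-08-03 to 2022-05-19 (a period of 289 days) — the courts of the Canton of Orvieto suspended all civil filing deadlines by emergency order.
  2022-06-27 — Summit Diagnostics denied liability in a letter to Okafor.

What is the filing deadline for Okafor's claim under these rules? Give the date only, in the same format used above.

The limitation period began to run on 2016-02-08.
6 years from 2016-02-08 is 2022-02-08.
The period was tolled for 379 days by the automatic bankruptcy stay (2020-04-11 to 2021-04-25), pushing the deadline to 2023-02-22.
The period was tolled for 289 days by the emergency suspension of filing deadlines (2021-08-03 to 2022-05-19), pushing the deadline to 2023-12-08.
The plaintiff's legal incapacity from 2016-07-13 to 2016-12-02 does not toll the period, because no stated rule makes the plaintiff's incapacity a tolling event.
None of the other events listed affects the running of the period under the stated rules.

2023-12-08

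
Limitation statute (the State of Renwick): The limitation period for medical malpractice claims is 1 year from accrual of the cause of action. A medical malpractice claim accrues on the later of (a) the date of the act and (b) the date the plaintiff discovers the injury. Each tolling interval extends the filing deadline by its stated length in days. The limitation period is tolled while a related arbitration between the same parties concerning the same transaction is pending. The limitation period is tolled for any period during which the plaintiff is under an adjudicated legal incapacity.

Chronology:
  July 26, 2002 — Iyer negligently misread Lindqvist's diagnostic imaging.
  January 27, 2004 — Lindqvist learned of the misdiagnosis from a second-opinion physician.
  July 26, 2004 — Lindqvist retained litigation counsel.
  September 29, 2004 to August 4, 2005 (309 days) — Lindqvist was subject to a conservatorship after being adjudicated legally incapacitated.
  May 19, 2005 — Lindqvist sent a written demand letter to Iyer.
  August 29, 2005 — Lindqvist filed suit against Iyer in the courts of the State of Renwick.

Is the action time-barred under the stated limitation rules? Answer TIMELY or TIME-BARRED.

TIMELY

Taking the later of the act (July 26, 2002) and discovery (January 27, 2004), the claim accrued on January 27, 2004.
1 year from January 27, 2004 is January 27, 2005.
The period was tolled for 309 days by the plaintiff's legal incapacity (September 29, 2004 to August 4, 2005), pushing the deadline to December 2, 2005.
Nothing else in the chronology tolls or restarts the period.
Filing on August 29, 2005 beat the December 2, 2005 deadline — the action is timely.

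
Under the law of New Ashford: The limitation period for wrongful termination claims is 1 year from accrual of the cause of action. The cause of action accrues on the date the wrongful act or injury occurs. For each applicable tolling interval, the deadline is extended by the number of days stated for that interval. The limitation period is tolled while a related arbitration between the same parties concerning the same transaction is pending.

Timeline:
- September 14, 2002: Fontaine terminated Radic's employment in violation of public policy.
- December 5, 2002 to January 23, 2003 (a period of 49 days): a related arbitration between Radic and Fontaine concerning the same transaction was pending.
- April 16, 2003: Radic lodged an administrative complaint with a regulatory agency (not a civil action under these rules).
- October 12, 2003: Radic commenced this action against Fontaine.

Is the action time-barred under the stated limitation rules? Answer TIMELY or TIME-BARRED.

TIMELY

The limitation period began to run on September 14, 2002.
Adding the 1 year base period to September 14, 2002 gives a deadline of September 14, 2003, before any tolling.
The period was tolled for 49 days by the pending related arbitration (December 5, 2002 to January 23, 2003), pushing the deadline to November 2, 2003.
None of the other events listed affects the running of the period under the stated rules.
The October 12, 2003 filing precedes the November 2, 2003 deadline; the claim is timely.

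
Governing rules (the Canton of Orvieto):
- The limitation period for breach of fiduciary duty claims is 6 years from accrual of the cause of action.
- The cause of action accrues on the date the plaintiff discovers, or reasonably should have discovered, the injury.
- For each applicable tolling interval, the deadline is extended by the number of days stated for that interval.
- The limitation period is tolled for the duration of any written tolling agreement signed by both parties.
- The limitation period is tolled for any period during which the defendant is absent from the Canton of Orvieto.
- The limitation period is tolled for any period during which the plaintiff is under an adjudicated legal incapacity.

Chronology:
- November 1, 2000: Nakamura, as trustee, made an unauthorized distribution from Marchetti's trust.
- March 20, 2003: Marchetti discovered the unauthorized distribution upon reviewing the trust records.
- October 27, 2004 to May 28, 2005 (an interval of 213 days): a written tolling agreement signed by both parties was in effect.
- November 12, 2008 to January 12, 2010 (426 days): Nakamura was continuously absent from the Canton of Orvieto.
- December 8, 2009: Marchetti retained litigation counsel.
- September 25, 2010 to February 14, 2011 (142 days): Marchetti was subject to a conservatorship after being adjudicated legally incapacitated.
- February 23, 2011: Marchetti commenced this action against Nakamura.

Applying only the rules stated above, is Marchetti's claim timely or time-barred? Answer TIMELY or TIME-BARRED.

Accrual is tied to discovery, so the period began on March 20, 2003 rather than on November 1, 2000 when the act occurred.
The untolled deadline — 6 years after March 20, 2003 — is March 20, 2009.
Because the written tolling agreement ran from October 27, 2004 to May 28, 2005, the deadline is extended by 213 days to October 19, 2009.
The defendant's absence from the jurisdiction from November 12, 2008 to January 12, 2010 tolled the period for 426 days, extending the deadline to December 19, 2010.
Because the plaintiff's legal incapacity ran from September 25, 2010 to February 14, 2011, the deadline is extended by 142 days to May 10, 2011.
The other events in the timeline have no effect on the limitation period under the stated rules.
The February 23, 2011 filing precedes the May 10, 2011 deadline; the claim is timely.

TIMELY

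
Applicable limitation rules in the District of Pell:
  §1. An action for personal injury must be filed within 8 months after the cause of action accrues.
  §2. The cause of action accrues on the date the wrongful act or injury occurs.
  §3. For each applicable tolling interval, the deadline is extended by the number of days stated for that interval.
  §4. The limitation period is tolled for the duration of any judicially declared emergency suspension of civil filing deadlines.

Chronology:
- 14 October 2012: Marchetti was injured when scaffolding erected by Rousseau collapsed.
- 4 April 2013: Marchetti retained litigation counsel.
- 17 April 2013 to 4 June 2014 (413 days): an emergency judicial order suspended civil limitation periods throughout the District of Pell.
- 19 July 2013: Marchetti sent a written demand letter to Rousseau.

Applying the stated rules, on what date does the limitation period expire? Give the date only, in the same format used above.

1 August 2014

The cause of action accrued on 14 October 2012, the date of the act.
Adding the 8 months base period to 14 October 2012 gives a deadline of 14 June 2013, before any tolling.
Because the emergency suspension of filing deadlines ran from 17 April 2013 to 4 June 2014, the deadline is extended by 413 days to 1 August 2014.
The other events in the timeline have no effect on the limitation period under the stated rules.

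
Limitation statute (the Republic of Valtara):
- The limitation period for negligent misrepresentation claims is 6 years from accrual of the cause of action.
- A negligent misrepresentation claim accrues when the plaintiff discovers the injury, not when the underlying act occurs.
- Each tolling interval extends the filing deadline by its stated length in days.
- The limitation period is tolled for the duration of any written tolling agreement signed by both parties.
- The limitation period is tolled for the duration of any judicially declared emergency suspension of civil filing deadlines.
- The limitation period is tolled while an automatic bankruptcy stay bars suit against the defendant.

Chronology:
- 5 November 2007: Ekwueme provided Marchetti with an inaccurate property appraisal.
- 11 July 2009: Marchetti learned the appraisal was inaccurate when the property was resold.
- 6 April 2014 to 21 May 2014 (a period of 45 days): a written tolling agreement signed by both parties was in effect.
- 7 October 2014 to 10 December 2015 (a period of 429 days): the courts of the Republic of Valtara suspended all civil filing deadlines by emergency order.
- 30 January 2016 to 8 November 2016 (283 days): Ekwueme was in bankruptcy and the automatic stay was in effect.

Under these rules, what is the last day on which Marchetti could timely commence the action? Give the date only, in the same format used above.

The claim did not accrue until Marchetti discovered the injury on 11 July 2009; the 5 November 2007 act date does not start the clock under the stated rule.
Adding the 6 years base period to 11 July 2009 gives a deadline of 11 July 2015, before any tolling.
The period was tolled for 45 days by the written tolling agreement (6 April 2014 to 21 May 2014), pushing the deadline to 25 August 2015.
The emergency suspension of filing deadlines from 7 October 2014 to 10 December 2015 tolled the period for 429 days, extending the deadline to 27 October 2016.
The automatic bankruptcy stay from 30 January 2016 to 8 November 2016 tolled the period for 283 days, extending the deadline to 6 August 2017.

6 August 2017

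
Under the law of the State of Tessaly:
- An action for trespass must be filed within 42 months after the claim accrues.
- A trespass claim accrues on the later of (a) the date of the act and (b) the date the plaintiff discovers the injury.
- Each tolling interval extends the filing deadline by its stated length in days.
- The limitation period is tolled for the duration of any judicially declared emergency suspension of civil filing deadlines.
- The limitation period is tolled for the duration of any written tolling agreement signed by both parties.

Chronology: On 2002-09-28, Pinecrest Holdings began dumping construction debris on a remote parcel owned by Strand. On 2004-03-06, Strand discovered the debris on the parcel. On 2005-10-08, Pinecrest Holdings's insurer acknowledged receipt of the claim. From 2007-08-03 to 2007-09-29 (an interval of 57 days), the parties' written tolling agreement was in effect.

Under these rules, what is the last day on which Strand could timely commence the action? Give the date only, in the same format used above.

Taking the later of the act (2002-09-28) and discovery (2004-03-06), the claim accrued on 2004-03-06.
The untolled deadline — 42 months after 2004-03-06 — is 2007-09-06.
The written tolling agreement from 2007-08-03 to 2007-09-29 tolled the period for 57 days, extending the deadline to 2007-11-02.
None of the other events listed affects the running of the period under the stated rules.

2007-11-02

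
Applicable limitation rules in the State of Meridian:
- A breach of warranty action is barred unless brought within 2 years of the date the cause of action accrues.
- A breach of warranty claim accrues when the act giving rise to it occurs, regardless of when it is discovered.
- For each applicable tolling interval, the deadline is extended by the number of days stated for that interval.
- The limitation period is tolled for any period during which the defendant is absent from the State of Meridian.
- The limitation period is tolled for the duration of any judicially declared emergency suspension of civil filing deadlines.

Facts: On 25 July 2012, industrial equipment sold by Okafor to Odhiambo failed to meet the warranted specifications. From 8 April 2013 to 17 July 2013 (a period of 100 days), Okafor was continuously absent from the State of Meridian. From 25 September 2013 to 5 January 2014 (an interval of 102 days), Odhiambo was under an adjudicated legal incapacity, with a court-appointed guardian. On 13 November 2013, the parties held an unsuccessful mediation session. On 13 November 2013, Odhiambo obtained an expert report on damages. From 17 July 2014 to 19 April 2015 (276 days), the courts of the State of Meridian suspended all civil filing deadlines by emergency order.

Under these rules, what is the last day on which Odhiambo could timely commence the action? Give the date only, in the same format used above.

5 August 2015

The claim accrued on 25 July 2012, when the wrongful act occurred.
The untolled deadline — 2 years after 25 July 2012 — is 25 July 2014.
The defendant's absence from the jurisdiction from 8 April 2013 to 17 July 2013 tolled the period for 100 days, extending the deadline to 2 November 2014.
The period was tolled for 276 days by the emergency suspension of filing deadlines (17 July 2014 to 19 April 2015), pushing the deadline to 5 August 2015.
The plaintiff's legal incapacity from 25 September 2013 to 5 January 2014 does not toll the period, because no stated rule makes the plaintiff's incapacity a tolling event.
Nothing else in the chronology tolls or restarts the period.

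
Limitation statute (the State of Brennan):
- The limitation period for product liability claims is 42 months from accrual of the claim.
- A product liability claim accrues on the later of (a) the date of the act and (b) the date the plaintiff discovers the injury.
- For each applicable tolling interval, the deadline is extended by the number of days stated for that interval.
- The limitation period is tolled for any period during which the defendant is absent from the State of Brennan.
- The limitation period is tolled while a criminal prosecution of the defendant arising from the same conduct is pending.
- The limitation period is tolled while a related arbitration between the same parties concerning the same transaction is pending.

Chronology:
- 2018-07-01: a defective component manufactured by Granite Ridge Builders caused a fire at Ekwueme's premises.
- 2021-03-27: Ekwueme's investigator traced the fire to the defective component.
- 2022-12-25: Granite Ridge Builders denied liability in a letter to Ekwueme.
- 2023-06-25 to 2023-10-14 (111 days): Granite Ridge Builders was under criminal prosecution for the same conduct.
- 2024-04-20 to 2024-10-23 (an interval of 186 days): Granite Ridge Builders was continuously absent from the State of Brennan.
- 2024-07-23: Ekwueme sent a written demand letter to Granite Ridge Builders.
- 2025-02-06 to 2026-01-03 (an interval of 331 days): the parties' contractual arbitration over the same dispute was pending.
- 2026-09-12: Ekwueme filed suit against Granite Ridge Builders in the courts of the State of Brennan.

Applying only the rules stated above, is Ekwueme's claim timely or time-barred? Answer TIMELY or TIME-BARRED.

Taking the later of the act (2018-07-01) and discovery (2021-03-27), the claim accrued on 2021-03-27.
The untolled deadline — 42 months after 2021-03-27 — is 2024-09-27.
The pending criminal prosecution from 2023-06-25 to 2023-10-14 tolled the period for 111 days, extending the deadline to 2025-01-16.
The period was tolled for 186 days by the defendant's absence from the jurisdiction (2024-04-20 to 2024-10-23), pushing the deadline to 2025-07-21.
Because the pending related arbitration ran from 2025-02-06 to 2026-01-03, the deadline is extended by 331 days to 2026-06-17.
None of the other events listed affects the running of the period under the stated rules.
Filing on 2026-09-12 missed the 2026-06-17 deadline — the action is time-barred.

TIME-BARRED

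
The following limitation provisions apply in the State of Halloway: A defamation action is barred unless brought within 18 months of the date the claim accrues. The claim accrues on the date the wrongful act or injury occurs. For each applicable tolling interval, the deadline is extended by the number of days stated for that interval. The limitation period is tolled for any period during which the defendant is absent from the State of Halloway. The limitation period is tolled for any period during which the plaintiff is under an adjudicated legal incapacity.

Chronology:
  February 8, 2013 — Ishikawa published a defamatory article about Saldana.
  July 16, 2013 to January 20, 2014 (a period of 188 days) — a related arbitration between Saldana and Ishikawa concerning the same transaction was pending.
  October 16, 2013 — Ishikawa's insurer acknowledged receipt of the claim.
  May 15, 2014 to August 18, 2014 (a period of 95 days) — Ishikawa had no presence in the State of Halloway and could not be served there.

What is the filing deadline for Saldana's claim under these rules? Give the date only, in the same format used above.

The limitation period began to run on February 8, 2013.
The untolled deadline — 18 months after February 8, 2013 — is August 8, 2014.
Because the defendant's absence from the jurisdiction ran from May 15, 2014 to August 18, 2014, the deadline is extended by 95 days to November 11, 2014.
Although a pending arbitration ran from July 16, 2013 to January 20, 2014, the stated rules do not make that a tolling event, so it is disregarded.
The other events in the timeline have no effect on the limitation period under the stated rules.

November 11, 2014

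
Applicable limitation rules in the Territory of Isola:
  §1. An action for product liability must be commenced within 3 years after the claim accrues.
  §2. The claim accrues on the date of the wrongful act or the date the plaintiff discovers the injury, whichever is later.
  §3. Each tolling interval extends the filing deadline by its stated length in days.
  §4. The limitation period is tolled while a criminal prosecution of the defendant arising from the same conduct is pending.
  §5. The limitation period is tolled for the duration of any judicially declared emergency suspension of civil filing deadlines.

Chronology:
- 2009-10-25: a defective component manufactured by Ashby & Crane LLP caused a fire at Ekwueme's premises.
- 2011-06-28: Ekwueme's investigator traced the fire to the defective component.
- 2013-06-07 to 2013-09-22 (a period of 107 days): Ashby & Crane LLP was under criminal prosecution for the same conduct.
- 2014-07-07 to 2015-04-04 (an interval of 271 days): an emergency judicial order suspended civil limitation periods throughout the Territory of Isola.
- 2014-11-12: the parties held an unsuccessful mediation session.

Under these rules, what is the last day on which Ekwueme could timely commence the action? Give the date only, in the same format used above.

The claim accrued on 2011-06-28 — the later of the 2009-10-25 act and the 2011-06-28 discovery.
The untolled deadline — 3 years after 2011-06-28 — is 2014-06-28.
The period was tolled for 107 days by the pending criminal prosecution (2013-06-07 to 2013-09-22), pushing the deadline to 2014-10-13.
The emergency suspension of filing deadlines from 2014-07-07 to 2015-04-04 tolled the period for 271 days, extending the deadline to 2015-07-11.
The other events in the timeline have no effect on the limitation period under the stated rules.

2015-07-11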